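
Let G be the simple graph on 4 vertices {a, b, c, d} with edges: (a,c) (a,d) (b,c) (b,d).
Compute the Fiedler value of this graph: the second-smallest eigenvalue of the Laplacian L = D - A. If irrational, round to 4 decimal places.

2

Reading degrees in the order [a, b, c, d] gives [2, 2, 2, 2]; set D = diag(2, 2, 2, 2) and form L = D - A. The smallest Laplacian eigenvalue is always 0. The next one, lambda_2 = 2, measures how hard the graph is to disconnect: larger values mean better connectivity. The eigenvalues sum to 8, which equals trace(L) = 2|E|. By the matrix-tree theorem the graph has (1/4) * product of the nonzero eigenvalues = 4 spanning trees.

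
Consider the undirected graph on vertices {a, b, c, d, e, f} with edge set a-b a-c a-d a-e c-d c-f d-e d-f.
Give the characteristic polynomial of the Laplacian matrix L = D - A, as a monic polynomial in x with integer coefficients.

x^6 - 16x^5 + 95x^4 - 256x^3 + 305x^2 - 126x

Each diagonal entry of L is the vertex degree and each off-diagonal entry is -1 where an edge is present, 0 otherwise; in the order [a, b, c, d, e, f] the diagonal is [4, 1, 3, 4, 2, 2]. L has integer entries, so p(x) = det(xI - L) has integer coefficients. Expanding the determinant yields x^6 - 16x^5 + 95x^4 - 256x^3 + 305x^2 - 126x. The coefficient of x^5 equals -trace(L) = -16, matching the sum of degrees. The eigenvalues sum to 16, which equals trace(L) = 2|E|.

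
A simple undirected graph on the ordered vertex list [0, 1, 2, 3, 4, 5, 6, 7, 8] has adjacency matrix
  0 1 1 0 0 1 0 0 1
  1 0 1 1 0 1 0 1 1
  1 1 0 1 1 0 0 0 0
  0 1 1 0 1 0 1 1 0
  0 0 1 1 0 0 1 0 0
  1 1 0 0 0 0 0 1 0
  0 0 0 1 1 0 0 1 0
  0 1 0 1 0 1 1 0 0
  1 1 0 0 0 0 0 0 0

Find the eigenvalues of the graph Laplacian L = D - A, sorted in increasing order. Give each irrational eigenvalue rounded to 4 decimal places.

[0, 1.2302, 2.2504, 2.8838, 4.0956, 4.5014, 5.6775, 6.1442, 7.2169]

Reading degrees in the order [0, 1, 2, 3, 4, 5, 6, 7, 8] gives [4, 6, 4, 5, 3, 3, 3, 4, 2]; set D = diag(4, 6, 4, 5, 3, 3, 3, 4, 2) and form L = D - A. Diagonalising L (or applying a numerical eigensolver to the 9x9 matrix) gives the spectrum above. The largest eigenvalue, 7.2169, is at most the vertex count 9.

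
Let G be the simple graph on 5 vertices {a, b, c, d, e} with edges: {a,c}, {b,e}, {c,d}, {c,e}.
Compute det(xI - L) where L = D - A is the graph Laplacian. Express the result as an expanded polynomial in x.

x^5 - 8x^4 + 20x^3 - 18x^2 + 5x

Reading degrees in the order [a, b, c, d, e] gives [1, 1, 3, 1, 2]; set D = diag(1, 1, 3, 1, 2) and form L = D - A. Computing det(xI - L) by cofactor expansion (or equivalently via sum-over-permutations) gives x^5 - 8x^4 + 20x^3 - 18x^2 + 5x. The coefficient of x^4 equals -trace(L) = -8, matching the sum of degrees. The largest eigenvalue, 4.1701, is at most the vertex count 5. The eigenvalues sum to 8, which equals trace(L) = 2|E|.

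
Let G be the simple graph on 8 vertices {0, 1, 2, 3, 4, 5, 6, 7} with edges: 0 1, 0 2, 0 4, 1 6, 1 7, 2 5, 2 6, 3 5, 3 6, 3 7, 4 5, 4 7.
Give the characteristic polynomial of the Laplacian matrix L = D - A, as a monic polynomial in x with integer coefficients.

With the vertex order [0, 1, 2, 3, 4, 5, 6, 7], the degrees are [3, 3, 3, 3, 3, 3, 3, 3], giving D = diag(3, 3, 3, 3, 3, 3, 3, 3) and L = D - A. L has integer entries, so p(x) = det(xI - L) has integer coefficients. Expanding the determinant yields x^8 - 24x^7 + 240x^6 - 1296x^5 + 4080x^4 - 7488x^3 + 7424x^2 - 3072x. The constant term is 0 because L is singular (the all-ones vector lies in its kernel).

x^8 - 24x^7 + 240x^6 - 1296x^5 + 4080x^4 - 7488x^3 + 7424x^2 - 3072x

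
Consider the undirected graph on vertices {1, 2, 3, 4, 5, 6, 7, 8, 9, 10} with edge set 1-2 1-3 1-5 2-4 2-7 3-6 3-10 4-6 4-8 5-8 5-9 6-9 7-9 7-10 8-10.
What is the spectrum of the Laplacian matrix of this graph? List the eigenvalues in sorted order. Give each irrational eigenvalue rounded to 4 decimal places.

Each diagonal entry of L is the vertex degree and each off-diagonal entry is -1 where an edge is present, 0 otherwise; in the order [1, 2, 3, 4, 5, 6, 7, 8, 9, 10] the diagonal is [3, 3, 3, 3, 3, 3, 3, 3, 3, 3]. The multiplicity of 0 as a Laplacian eigenvalue equals the number of connected components. The single zero eigenvalue shows the graph is connected. There is one zero in the spectrum, matching the 1 component. The eigenvalues sum to 30, which equals trace(L) = 2|E|.

[0, 2, 2, 2, 2, 2, 5, 5, 5, 5]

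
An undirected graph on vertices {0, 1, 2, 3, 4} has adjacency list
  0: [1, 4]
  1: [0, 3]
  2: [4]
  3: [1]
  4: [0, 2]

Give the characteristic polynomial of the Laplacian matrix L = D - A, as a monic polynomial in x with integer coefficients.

x^5 - 8x^4 + 21x^3 - 20x^2 + 5x

With the vertex order [0, 1, 2, 3, 4], the degrees are [2, 2, 1, 1, 2], giving D = diag(2, 2, 1, 1, 2) and L = D - A. Computing det(xI - L) by cofactor expansion (or equivalently via sum-over-permutations) gives x^5 - 8x^4 + 21x^3 - 20x^2 + 5x. Since p(0) = det(-L) = 0, x divides p(x). By the matrix-tree theorem the graph has (1/5) * product of the nonzero eigenvalues = 1 spanning tree. There is one zero in the spectrum, matching the 1 component.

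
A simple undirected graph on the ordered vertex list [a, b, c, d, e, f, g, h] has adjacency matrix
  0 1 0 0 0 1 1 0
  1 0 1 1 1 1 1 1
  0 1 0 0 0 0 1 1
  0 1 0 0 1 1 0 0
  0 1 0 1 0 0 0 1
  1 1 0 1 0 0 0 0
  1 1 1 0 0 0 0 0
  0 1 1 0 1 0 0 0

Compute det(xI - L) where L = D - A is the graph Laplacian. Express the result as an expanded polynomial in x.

x^8 - 28x^7 + 322x^6 - 1974x^5 + 6965x^4 - 14126x^3 + 15225x^2 - 6728x

Each diagonal entry of L is the vertex degree and each off-diagonal entry is -1 where an edge is present, 0 otherwise; in the order [a, b, c, d, e, f, g, h] the diagonal is [3, 7, 3, 3, 3, 3, 3, 3]. Computing det(xI - L) by cofactor expansion (or equivalently via sum-over-permutations) gives x^8 - 28x^7 + 322x^6 - 1974x^5 + 6965x^4 - 14126x^3 + 15225x^2 - 6728x. Since p(0) = det(-L) = 0, x divides p(x). By the matrix-tree theorem the graph has (1/8) * product of the nonzero eigenvalues = 841 spanning trees. The largest eigenvalue, 8, is at most the vertex count 8.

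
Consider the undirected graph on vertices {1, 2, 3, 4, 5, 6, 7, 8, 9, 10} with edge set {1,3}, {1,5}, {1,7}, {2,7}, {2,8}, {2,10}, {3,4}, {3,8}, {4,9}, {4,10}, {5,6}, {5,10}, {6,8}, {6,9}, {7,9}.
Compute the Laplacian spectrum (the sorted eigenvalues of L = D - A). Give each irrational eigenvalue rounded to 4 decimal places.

With the vertex order [1, 2, 3, 4, 5, 6, 7, 8, 9, 10], the degrees are [3, 3, 3, 3, 3, 3, 3, 3, 3, 3], giving D = diag(3, 3, 3, 3, 3, 3, 3, 3, 3, 3) and L = D - A. L is symmetric positive semidefinite, so every eigenvalue is real and nonnegative. There is one zero in the spectrum, matching the 1 component.

[0, 2, 2, 2, 2, 2, 5, 5, 5, 5]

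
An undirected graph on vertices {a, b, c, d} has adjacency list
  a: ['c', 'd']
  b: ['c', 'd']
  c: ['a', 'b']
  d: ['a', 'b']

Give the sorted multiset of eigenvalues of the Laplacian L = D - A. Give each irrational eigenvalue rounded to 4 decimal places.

Reading degrees in the order [a, b, c, d] gives [2, 2, 2, 2]; set D = diag(2, 2, 2, 2) and form L = D - A. L is symmetric positive semidefinite, so every eigenvalue is real and nonnegative. By the matrix-tree theorem the graph has (1/4) * product of the nonzero eigenvalues = 4 spanning trees. The largest eigenvalue, 4, is at most the vertex count 4.

[0, 2, 2, 4]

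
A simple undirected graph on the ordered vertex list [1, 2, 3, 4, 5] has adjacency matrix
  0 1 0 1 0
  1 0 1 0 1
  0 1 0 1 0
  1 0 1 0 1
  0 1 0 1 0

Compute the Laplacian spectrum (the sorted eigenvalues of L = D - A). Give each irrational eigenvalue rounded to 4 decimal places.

Each diagonal entry of L is the vertex degree and each off-diagonal entry is -1 where an edge is present, 0 otherwise; in the order [1, 2, 3, 4, 5] the diagonal is [2, 3, 2, 3, 2]. Diagonalising L (or applying a numerical eigensolver to the 5x5 matrix) gives the spectrum above.

[0, 2, 2, 3, 5]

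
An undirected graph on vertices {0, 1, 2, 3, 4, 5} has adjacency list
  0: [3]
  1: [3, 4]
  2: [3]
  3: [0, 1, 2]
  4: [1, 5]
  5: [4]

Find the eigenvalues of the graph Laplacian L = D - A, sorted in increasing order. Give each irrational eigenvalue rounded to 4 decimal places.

Reading degrees in the order [0, 1, 2, 3, 4, 5] gives [1, 2, 1, 3, 2, 1]; set D = diag(1, 2, 1, 3, 2, 1) and form L = D - A. L is symmetric positive semidefinite, so every eigenvalue is real and nonnegative. By the matrix-tree theorem the graph has (1/6) * product of the nonzero eigenvalues = 1 spanning tree.

[0, 0.3249, 1, 1.4608, 3, 4.2143]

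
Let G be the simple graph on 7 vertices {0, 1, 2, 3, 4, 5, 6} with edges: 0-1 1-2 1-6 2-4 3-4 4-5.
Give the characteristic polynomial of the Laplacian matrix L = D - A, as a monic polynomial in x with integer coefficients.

Each diagonal entry of L is the vertex degree and each off-diagonal entry is -1 where an edge is present, 0 otherwise; in the order [0, 1, 2, 3, 4, 5, 6] the diagonal is [1, 3, 2, 1, 3, 1, 1]. L has integer entries, so p(x) = det(xI - L) has integer coefficients. Expanding the determinant yields x^7 - 12x^6 + 53x^5 - 108x^4 + 107x^3 - 48x^2 + 7x. Since p(0) = det(-L) = 0, x divides p(x).

x^7 - 12x^6 + 53x^5 - 108x^4 + 107x^3 - 48x^2 + 7x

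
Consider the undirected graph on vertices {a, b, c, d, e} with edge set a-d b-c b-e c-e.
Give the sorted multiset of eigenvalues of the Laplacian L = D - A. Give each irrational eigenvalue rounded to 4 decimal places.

With the vertex order [a, b, c, d, e], the degrees are [1, 2, 2, 1, 2], giving D = diag(1, 2, 2, 1, 2) and L = D - A. L is symmetric positive semidefinite, so every eigenvalue is real and nonnegative. The 2 zero eigenvalues correspond to the 2 connected components. The largest eigenvalue, 3, is at most the vertex count 5.

[0, 0, 2, 3, 3]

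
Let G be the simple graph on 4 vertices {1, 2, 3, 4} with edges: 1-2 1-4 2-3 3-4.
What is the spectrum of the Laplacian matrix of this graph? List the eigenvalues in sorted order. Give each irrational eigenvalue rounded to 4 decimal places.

With the vertex order [1, 2, 3, 4], the degrees are [2, 2, 2, 2], giving D = diag(2, 2, 2, 2) and L = D - A. Diagonalising L (or applying a numerical eigensolver to the 4x4 matrix) gives the spectrum above. The largest eigenvalue, 4, is at most the vertex count 4.

[0, 2, 2, 4]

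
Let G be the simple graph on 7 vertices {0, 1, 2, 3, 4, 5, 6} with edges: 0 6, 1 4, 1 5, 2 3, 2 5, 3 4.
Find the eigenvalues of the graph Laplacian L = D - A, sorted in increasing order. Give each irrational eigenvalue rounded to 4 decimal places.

[0, 0, 1.3820, 1.3820, 2, 3.6180, 3.6180]

With the vertex order [0, 1, 2, 3, 4, 5, 6], the degrees are [1, 2, 2, 2, 2, 2, 1], giving D = diag(1, 2, 2, 2, 2, 2, 1) and L = D - A. Since every row of L sums to 0, the all-ones vector is in the kernel and 0 is an eigenvalue. The 2 zero eigenvalues correspond to the 2 connected components. The eigenvalues sum to 12, which equals trace(L) = 2|E|.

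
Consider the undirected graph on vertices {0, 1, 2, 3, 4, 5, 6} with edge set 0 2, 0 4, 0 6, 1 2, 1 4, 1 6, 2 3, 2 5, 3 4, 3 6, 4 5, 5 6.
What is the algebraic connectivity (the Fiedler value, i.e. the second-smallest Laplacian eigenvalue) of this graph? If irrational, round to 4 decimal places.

3

Each diagonal entry of L is the vertex degree and each off-diagonal entry is -1 where an edge is present, 0 otherwise; in the order [0, 1, 2, 3, 4, 5, 6] the diagonal is [3, 3, 4, 3, 4, 3, 4]. The sorted Laplacian eigenvalues are [0, 3, 3, 3, 4, 4, 7]; the algebraic connectivity is the second entry, 3. By the matrix-tree theorem the graph has (1/7) * product of the nonzero eigenvalues = 432 spanning trees. The eigenvalues sum to 24, which equals trace(L) = 2|E|.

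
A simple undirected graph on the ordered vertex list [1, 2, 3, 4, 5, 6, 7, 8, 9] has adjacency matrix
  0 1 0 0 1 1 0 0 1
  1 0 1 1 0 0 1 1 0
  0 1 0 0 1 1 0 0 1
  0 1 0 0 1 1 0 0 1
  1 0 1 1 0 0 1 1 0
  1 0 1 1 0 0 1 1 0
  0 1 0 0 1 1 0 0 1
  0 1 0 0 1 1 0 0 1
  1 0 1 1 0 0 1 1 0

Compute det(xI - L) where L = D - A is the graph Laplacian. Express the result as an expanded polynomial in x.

Reading degrees in the order [1, 2, 3, 4, 5, 6, 7, 8, 9] gives [4, 5, 4, 4, 5, 5, 4, 4, 5]; set D = diag(4, 5, 4, 4, 5, 5, 4, 4, 5) and form L = D - A. L has integer entries, so p(x) = det(xI - L) has integer coefficients. Expanding the determinant yields x^9 - 40x^8 + 690x^7 - 6720x^6 + 40485x^5 - 154704x^4 + 366560x^3 - 492800x^2 + 288000x. The coefficient of x^8 equals -trace(L) = -40, matching the sum of degrees. The eigenvalues sum to 40, which equals trace(L) = 2|E|.

x^9 - 40x^8 + 690x^7 - 6720x^6 + 40485x^5 - 154704x^4 + 366560x^3 - 492800x^2 + 288000x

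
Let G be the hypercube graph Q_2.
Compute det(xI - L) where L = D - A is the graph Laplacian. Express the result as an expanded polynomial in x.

The graph has 4 vertices and degree multiset [2, 2, 2, 2]; D is the diagonal matrix of degrees and L = D - A. L has integer entries, so p(x) = det(xI - L) has integer coefficients. Expanding the determinant yields x^4 - 8x^3 + 20x^2 - 16x. The coefficient of x^3 equals -trace(L) = -8, matching the sum of degrees. There is one zero in the spectrum, matching the 1 component.

x^4 - 8x^3 + 20x^2 - 16x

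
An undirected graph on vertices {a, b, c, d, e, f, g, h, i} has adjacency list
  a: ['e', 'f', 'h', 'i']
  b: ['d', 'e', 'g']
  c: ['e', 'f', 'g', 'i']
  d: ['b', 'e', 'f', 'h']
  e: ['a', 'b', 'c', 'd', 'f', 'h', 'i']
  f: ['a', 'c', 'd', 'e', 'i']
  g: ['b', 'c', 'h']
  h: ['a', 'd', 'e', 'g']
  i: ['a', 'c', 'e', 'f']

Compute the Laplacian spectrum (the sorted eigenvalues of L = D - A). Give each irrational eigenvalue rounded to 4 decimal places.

[0, 1.9867, 2.8529, 3.3004, 4.1857, 5.4111, 5.5449, 6.5972, 8.1211]

Each diagonal entry of L is the vertex degree and each off-diagonal entry is -1 where an edge is present, 0 otherwise; in the order [a, b, c, d, e, f, g, h, i] the diagonal is [4, 3, 4, 4, 7, 5, 3, 4, 4]. Since every row of L sums to 0, the all-ones vector is in the kernel and 0 is an eigenvalue. There is one zero in the spectrum, matching the 1 component.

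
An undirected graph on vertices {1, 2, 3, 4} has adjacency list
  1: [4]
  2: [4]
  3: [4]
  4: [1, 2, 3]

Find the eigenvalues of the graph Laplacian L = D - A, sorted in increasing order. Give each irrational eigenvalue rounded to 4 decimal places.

Each diagonal entry of L is the vertex degree and each off-diagonal entry is -1 where an edge is present, 0 otherwise; in the order [1, 2, 3, 4] the diagonal is [1, 1, 1, 3]. The multiplicity of 0 as a Laplacian eigenvalue equals the number of connected components. The single zero eigenvalue shows the graph is connected. By the matrix-tree theorem the graph has (1/4) * product of the nonzero eigenvalues = 1 spanning tree. There is one zero in the spectrum, matching the 1 component.

[0, 1, 1, 4]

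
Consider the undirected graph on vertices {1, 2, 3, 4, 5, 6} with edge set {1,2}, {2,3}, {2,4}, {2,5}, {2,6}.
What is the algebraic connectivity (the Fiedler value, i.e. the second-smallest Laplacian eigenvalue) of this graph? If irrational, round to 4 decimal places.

1

With the vertex order [1, 2, 3, 4, 5, 6], the degrees are [1, 5, 1, 1, 1, 1], giving D = diag(1, 5, 1, 1, 1, 1) and L = D - A. The sorted Laplacian eigenvalues are [0, 1, 1, 1, 1, 6]; the algebraic connectivity is the second entry, 1. By the matrix-tree theorem the graph has (1/6) * product of the nonzero eigenvalues = 1 spanning tree.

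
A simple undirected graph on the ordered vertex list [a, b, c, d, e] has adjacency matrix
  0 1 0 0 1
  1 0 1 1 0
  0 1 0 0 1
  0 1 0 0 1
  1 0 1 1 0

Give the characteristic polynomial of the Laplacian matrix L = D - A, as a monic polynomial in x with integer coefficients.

With the vertex order [a, b, c, d, e], the degrees are [2, 3, 2, 2, 3], giving D = diag(2, 3, 2, 2, 3) and L = D - A. Computing det(xI - L) by cofactor expansion (or equivalently via sum-over-permutations) gives x^5 - 12x^4 + 51x^3 - 92x^2 + 60x. The coefficient of x^4 equals -trace(L) = -12, matching the sum of degrees. The largest eigenvalue, 5, is at most the vertex count 5. By the matrix-tree theorem the graph has (1/5) * product of the nonzero eigenvalues = 12 spanning trees.

x^5 - 12x^4 + 51x^3 - 92x^2 + 60x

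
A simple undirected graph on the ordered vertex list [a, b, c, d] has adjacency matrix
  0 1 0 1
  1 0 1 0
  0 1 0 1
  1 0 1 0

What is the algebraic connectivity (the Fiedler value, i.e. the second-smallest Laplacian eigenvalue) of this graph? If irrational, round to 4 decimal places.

2

Each diagonal entry of L is the vertex degree and each off-diagonal entry is -1 where an edge is present, 0 otherwise; in the order [a, b, c, d] the diagonal is [2, 2, 2, 2]. The smallest Laplacian eigenvalue is always 0. The next one, lambda_2 = 2, measures how hard the graph is to disconnect: larger values mean better connectivity.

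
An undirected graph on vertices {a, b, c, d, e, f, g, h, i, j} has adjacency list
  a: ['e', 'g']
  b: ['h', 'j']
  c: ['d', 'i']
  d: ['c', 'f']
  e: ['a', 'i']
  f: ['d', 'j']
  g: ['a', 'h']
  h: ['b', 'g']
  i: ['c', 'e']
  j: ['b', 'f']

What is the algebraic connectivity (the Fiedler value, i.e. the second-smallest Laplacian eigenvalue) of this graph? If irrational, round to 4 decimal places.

0.3820

With the vertex order [a, b, c, d, e, f, g, h, i, j], the degrees are [2, 2, 2, 2, 2, 2, 2, 2, 2, 2], giving D = diag(2, 2, 2, 2, 2, 2, 2, 2, 2, 2) and L = D - A. The sorted Laplacian eigenvalues are [0, 0.3820, 0.3820, 1.3820, 1.3820, 2.6180, 2.6180, 3.6180, 3.6180, 4]; the algebraic connectivity is the second entry, 0.3820. There is one zero in the spectrum, matching the 1 component.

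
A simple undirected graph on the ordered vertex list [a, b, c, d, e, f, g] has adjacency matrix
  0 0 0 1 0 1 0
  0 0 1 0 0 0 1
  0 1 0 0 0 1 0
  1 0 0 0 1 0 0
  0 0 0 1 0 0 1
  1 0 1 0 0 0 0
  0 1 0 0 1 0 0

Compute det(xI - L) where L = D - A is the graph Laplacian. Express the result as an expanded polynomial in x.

x^7 - 14x^6 + 77x^5 - 210x^4 + 294x^3 - 196x^2 + 49x

With the vertex order [a, b, c, d, e, f, g], the degrees are [2, 2, 2, 2, 2, 2, 2], giving D = diag(2, 2, 2, 2, 2, 2, 2) and L = D - A. L has integer entries, so p(x) = det(xI - L) has integer coefficients. Expanding the determinant yields x^7 - 14x^6 + 77x^5 - 210x^4 + 294x^3 - 196x^2 + 49x. The constant term is 0 because L is singular (the all-ones vector lies in its kernel). The largest eigenvalue, 3.8019, is at most the vertex count 7. The eigenvalues sum to 14, which equals trace(L) = 2|E|.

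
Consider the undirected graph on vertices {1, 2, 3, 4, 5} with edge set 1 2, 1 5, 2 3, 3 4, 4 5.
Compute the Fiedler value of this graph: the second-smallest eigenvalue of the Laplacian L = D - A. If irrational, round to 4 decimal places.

Reading degrees in the order [1, 2, 3, 4, 5] gives [2, 2, 2, 2, 2]; set D = diag(2, 2, 2, 2, 2) and form L = D - A. The smallest Laplacian eigenvalue is always 0. The next one, lambda_2 = 1.3820, measures how hard the graph is to disconnect: larger values mean better connectivity. The eigenvalues sum to 10, which equals trace(L) = 2|E|. The largest eigenvalue, 3.6180, is at most the vertex count 5.

1.3820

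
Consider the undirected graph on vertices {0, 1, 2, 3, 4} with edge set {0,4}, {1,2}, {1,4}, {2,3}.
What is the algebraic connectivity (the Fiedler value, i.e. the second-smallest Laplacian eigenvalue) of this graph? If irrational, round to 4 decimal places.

Reading degrees in the order [0, 1, 2, 3, 4] gives [1, 2, 2, 1, 2]; set D = diag(1, 2, 2, 1, 2) and form L = D - A. The sorted Laplacian eigenvalues are [0, 0.3820, 1.3820, 2.6180, 3.6180]; the algebraic connectivity is the second entry, 0.3820. By the matrix-tree theorem the graph has (1/5) * product of the nonzero eigenvalues = 1 spanning tree. The eigenvalues sum to 8, which equals trace(L) = 2|E|.

0.3820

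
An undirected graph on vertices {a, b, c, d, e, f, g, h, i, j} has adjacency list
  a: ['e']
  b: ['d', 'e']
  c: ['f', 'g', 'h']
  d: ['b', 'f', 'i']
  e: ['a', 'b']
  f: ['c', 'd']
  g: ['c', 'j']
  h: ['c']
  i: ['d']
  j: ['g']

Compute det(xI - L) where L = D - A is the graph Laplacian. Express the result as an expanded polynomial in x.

Reading degrees in the order [a, b, c, d, e, f, g, h, i, j] gives [1, 2, 3, 3, 2, 2, 2, 1, 1, 1]; set D = diag(1, 2, 3, 3, 2, 2, 2, 1, 1, 1) and form L = D - A. Computing det(xI - L) by cofactor expansion (or equivalently via sum-over-permutations) gives x^10 - 18x^9 + 134x^8 - 536x^7 + 1254x^6 - 1752x^5 + 1432x^4 - 642x^3 + 138x^2 - 10x. The constant term is 0 because L is singular (the all-ones vector lies in its kernel). There is one zero in the spectrum, matching the 1 component.

x^10 - 18x^9 + 134x^8 - 536x^7 + 1254x^6 - 1752x^5 + 1432x^4 - 642x^3 + 138x^2 - 10x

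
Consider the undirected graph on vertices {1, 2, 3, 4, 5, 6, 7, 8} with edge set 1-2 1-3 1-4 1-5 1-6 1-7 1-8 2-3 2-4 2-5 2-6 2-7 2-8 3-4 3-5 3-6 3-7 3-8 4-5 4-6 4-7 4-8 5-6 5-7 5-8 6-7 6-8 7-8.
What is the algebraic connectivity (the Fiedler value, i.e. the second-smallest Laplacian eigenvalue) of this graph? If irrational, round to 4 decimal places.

8

With the vertex order [1, 2, 3, 4, 5, 6, 7, 8], the degrees are [7, 7, 7, 7, 7, 7, 7, 7], giving D = diag(7, 7, 7, 7, 7, 7, 7, 7) and L = D - A. The smallest Laplacian eigenvalue is always 0. The next one, lambda_2 = 8, measures how hard the graph is to disconnect: larger values mean better connectivity. The largest eigenvalue, 8, is at most the vertex count 8. By the matrix-tree theorem the graph has (1/8) * product of the nonzero eigenvalues = 262144 spanning trees.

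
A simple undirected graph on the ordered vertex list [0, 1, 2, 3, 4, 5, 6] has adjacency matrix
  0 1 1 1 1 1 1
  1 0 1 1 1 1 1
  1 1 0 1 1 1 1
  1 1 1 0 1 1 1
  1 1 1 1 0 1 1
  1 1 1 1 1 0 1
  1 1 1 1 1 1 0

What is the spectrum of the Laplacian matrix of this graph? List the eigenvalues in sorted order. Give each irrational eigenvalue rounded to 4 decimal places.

[0, 7, 7, 7, 7, 7, 7]

Each diagonal entry of L is the vertex degree and each off-diagonal entry is -1 where an edge is present, 0 otherwise; in the order [0, 1, 2, 3, 4, 5, 6] the diagonal is [6, 6, 6, 6, 6, 6, 6]. The multiplicity of 0 as a Laplacian eigenvalue equals the number of connected components.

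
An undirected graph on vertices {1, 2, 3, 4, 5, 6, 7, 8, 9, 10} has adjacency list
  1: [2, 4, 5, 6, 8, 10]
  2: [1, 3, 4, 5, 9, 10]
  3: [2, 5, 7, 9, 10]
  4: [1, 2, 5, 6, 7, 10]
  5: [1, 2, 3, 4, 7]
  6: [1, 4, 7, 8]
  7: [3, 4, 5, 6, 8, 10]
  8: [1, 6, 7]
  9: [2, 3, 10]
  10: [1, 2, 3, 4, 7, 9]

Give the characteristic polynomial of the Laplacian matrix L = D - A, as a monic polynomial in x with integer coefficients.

Each diagonal entry of L is the vertex degree and each off-diagonal entry is -1 where an edge is present, 0 otherwise; in the order [1, 2, 3, 4, 5, 6, 7, 8, 9, 10] the diagonal is [6, 6, 5, 6, 5, 4, 6, 3, 3, 6]. L has integer entries, so p(x) = det(xI - L) has integer coefficients. Expanding the determinant yields x^10 - 50x^9 + 1093x^8 - 13690x^7 + 108076x^6 - 556424x^5 + 1862788x^4 - 3895072x^3 + 4591059x^2 - 2305740x. Since p(0) = det(-L) = 0, x divides p(x).

x^10 - 50x^9 + 1093x^8 - 13690x^7 + 108076x^6 - 556424x^5 + 1862788x^4 - 3895072x^3 + 4591059x^2 - 2305740x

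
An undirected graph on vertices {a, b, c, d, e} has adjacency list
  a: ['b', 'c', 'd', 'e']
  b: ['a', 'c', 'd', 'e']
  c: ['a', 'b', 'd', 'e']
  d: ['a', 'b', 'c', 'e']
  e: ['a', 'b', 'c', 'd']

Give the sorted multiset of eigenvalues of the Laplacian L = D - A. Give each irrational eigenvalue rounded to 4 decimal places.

[0, 5, 5, 5, 5]

Reading degrees in the order [a, b, c, d, e] gives [4, 4, 4, 4, 4]; set D = diag(4, 4, 4, 4, 4) and form L = D - A. Since every row of L sums to 0, the all-ones vector is in the kernel and 0 is an eigenvalue. By the matrix-tree theorem the graph has (1/5) * product of the nonzero eigenvalues = 125 spanning trees.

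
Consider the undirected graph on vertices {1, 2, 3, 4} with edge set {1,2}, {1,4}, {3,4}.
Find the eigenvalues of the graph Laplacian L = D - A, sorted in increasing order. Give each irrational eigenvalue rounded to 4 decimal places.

Each diagonal entry of L is the vertex degree and each off-diagonal entry is -1 where an edge is present, 0 otherwise; in the order [1, 2, 3, 4] the diagonal is [2, 1, 1, 2]. Diagonalising L (or applying a numerical eigensolver to the 4x4 matrix) gives the spectrum above. The single zero eigenvalue shows the graph is connected. The eigenvalues sum to 6, which equals trace(L) = 2|E|.

[0, 0.5858, 2, 3.4142]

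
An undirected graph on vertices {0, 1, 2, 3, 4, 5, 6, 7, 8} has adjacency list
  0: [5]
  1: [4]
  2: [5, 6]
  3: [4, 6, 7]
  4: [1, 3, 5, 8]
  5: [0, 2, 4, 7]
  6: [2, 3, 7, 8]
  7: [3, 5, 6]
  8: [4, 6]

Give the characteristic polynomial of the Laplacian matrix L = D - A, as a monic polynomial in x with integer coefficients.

x^9 - 24x^8 + 238x^7 - 1266x^6 + 3926x^5 - 7220x^4 + 7640x^3 - 4228x^2 + 936x

Reading degrees in the order [0, 1, 2, 3, 4, 5, 6, 7, 8] gives [1, 1, 2, 3, 4, 4, 4, 3, 2]; set D = diag(1, 1, 2, 3, 4, 4, 4, 3, 2) and form L = D - A. L has integer entries, so p(x) = det(xI - L) has integer coefficients. Expanding the determinant yields x^9 - 24x^8 + 238x^7 - 1266x^6 + 3926x^5 - 7220x^4 + 7640x^3 - 4228x^2 + 936x. The coefficient of x^8 equals -trace(L) = -24, matching the sum of degrees. The largest eigenvalue, 5.9632, is at most the vertex count 9. There is one zero in the spectrum, matching the 1 component.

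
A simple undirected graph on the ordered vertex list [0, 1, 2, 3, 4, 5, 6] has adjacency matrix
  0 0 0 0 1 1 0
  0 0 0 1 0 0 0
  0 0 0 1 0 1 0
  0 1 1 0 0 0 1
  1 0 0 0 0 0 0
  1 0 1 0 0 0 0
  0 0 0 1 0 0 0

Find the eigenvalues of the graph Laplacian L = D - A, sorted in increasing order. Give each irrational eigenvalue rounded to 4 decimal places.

[0, 0.2254, 1, 1, 2.1859, 3.3604, 4.2283]

Reading degrees in the order [0, 1, 2, 3, 4, 5, 6] gives [2, 1, 2, 3, 1, 2, 1]; set D = diag(2, 1, 2, 3, 1, 2, 1) and form L = D - A. The multiplicity of 0 as a Laplacian eigenvalue equals the number of connected components. The largest eigenvalue, 4.2283, is at most the vertex count 7.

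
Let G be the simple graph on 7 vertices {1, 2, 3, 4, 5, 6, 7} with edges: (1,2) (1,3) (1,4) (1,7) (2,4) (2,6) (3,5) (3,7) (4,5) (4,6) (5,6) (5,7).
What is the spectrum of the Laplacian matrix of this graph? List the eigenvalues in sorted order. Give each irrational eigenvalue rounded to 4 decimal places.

Reading degrees in the order [1, 2, 3, 4, 5, 6, 7] gives [4, 3, 3, 4, 4, 3, 3]; set D = diag(4, 3, 3, 4, 4, 3, 3) and form L = D - A. The multiplicity of 0 as a Laplacian eigenvalue equals the number of connected components. The single zero eigenvalue shows the graph is connected. The largest eigenvalue, 6, is at most the vertex count 7. By the matrix-tree theorem the graph has (1/7) * product of the nonzero eigenvalues = 360 spanning trees.

[0, 1.5858, 3, 4, 4.4142, 5, 6]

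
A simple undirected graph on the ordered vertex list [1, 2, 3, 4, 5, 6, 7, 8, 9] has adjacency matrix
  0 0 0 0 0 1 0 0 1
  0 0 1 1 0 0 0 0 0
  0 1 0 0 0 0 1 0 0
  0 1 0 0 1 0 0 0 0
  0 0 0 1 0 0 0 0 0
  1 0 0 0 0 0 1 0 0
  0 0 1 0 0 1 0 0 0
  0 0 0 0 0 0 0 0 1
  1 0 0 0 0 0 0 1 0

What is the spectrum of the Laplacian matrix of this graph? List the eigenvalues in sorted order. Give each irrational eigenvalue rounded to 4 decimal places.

With the vertex order [1, 2, 3, 4, 5, 6, 7, 8, 9], the degrees are [2, 2, 2, 2, 1, 2, 2, 1, 2], giving D = diag(2, 2, 2, 2, 1, 2, 2, 1, 2) and L = D - A. The multiplicity of 0 as a Laplacian eigenvalue equals the number of connected components. The largest eigenvalue, 3.8794, is at most the vertex count 9. The eigenvalues sum to 16, which equals trace(L) = 2|E|.

[0, 0.1206, 0.4679, 1, 1.6527, 2.3473, 3, 3.5321, 3.8794]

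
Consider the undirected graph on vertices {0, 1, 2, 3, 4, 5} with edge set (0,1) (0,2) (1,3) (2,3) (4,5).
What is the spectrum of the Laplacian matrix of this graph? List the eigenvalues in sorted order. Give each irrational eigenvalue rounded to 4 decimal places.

[0, 0, 2, 2, 2, 4]

With the vertex order [0, 1, 2, 3, 4, 5], the degrees are [2, 2, 2, 2, 1, 1], giving D = diag(2, 2, 2, 2, 1, 1) and L = D - A. L is symmetric positive semidefinite, so every eigenvalue is real and nonnegative. The 2 zero eigenvalues correspond to the 2 connected components. The eigenvalues sum to 10, which equals trace(L) = 2|E|.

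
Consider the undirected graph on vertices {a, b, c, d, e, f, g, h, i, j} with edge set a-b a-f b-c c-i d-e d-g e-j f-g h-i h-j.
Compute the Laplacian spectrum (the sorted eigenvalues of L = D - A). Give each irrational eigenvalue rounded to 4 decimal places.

Reading degrees in the order [a, b, c, d, e, f, g, h, i, j] gives [2, 2, 2, 2, 2, 2, 2, 2, 2, 2]; set D = diag(2, 2, 2, 2, 2, 2, 2, 2, 2, 2) and form L = D - A. L is symmetric positive semidefinite, so every eigenvalue is real and nonnegative. The single zero eigenvalue shows the graph is connected. The eigenvalues sum to 20, which equals trace(L) = 2|E|.

[0, 0.3820, 0.3820, 1.3820, 1.3820, 2.6180, 2.6180, 3.6180, 3.6180, 4]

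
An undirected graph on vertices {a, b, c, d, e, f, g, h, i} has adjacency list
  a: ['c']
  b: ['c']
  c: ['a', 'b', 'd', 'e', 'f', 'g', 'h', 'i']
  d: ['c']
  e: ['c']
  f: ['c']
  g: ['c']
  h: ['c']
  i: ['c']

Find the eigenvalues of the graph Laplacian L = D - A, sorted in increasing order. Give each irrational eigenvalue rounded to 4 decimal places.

With the vertex order [a, b, c, d, e, f, g, h, i], the degrees are [1, 1, 8, 1, 1, 1, 1, 1, 1], giving D = diag(1, 1, 8, 1, 1, 1, 1, 1, 1) and L = D - A. The multiplicity of 0 as a Laplacian eigenvalue equals the number of connected components. By the matrix-tree theorem the graph has (1/9) * product of the nonzero eigenvalues = 1 spanning tree.

[0, 1, 1, 1, 1, 1, 1, 1, 9]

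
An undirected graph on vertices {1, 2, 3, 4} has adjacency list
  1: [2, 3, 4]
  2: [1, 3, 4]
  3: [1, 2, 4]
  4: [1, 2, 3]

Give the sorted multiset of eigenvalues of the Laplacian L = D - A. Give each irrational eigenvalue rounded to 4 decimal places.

Each diagonal entry of L is the vertex degree and each off-diagonal entry is -1 where an edge is present, 0 otherwise; in the order [1, 2, 3, 4] the diagonal is [3, 3, 3, 3]. Since every row of L sums to 0, the all-ones vector is in the kernel and 0 is an eigenvalue. By the matrix-tree theorem the graph has (1/4) * product of the nonzero eigenvalues = 16 spanning trees.

[0, 4, 4, 4]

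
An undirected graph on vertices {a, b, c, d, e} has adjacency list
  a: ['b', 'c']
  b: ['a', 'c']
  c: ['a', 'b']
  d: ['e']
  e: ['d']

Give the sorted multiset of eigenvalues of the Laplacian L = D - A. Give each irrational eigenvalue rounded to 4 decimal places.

[0, 0, 2, 3, 3]

With the vertex order [a, b, c, d, e], the degrees are [2, 2, 2, 1, 1], giving D = diag(2, 2, 2, 1, 1) and L = D - A. L is symmetric positive semidefinite, so every eigenvalue is real and nonnegative. The 2 zero eigenvalues correspond to the 2 connected components. The largest eigenvalue, 3, is at most the vertex count 5.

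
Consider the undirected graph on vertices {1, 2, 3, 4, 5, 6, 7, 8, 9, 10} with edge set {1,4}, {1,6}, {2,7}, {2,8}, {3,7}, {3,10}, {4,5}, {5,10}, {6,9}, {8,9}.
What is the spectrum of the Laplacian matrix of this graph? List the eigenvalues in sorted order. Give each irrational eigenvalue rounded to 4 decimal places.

[0, 0.3820, 0.3820, 1.3820, 1.3820, 2.6180, 2.6180, 3.6180, 3.6180, 4]

With the vertex order [1, 2, 3, 4, 5, 6, 7, 8, 9, 10], the degrees are [2, 2, 2, 2, 2, 2, 2, 2, 2, 2], giving D = diag(2, 2, 2, 2, 2, 2, 2, 2, 2, 2) and L = D - A. Diagonalising L (or applying a numerical eigensolver to the 10x10 matrix) gives the spectrum above. There is one zero in the spectrum, matching the 1 component.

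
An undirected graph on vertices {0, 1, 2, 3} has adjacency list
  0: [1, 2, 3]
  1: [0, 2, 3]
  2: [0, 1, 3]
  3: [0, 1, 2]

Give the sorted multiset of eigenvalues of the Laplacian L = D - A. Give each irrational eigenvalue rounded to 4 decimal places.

Reading degrees in the order [0, 1, 2, 3] gives [3, 3, 3, 3]; set D = diag(3, 3, 3, 3) and form L = D - A. Since every row of L sums to 0, the all-ones vector is in the kernel and 0 is an eigenvalue. The largest eigenvalue, 4, is at most the vertex count 4. There is one zero in the spectrum, matching the 1 component.

[0, 4, 4, 4]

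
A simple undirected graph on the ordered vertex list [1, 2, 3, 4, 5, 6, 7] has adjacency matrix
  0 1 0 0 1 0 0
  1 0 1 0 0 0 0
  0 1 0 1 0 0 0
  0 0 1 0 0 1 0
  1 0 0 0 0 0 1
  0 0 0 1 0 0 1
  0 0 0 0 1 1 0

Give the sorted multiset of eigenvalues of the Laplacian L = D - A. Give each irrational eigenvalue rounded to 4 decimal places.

[0, 0.7530, 0.7530, 2.4450, 2.4450, 3.8019, 3.8019]

Reading degrees in the order [1, 2, 3, 4, 5, 6, 7] gives [2, 2, 2, 2, 2, 2, 2]; set D = diag(2, 2, 2, 2, 2, 2, 2) and form L = D - A. Since every row of L sums to 0, the all-ones vector is in the kernel and 0 is an eigenvalue. The eigenvalues sum to 14, which equals trace(L) = 2|E|.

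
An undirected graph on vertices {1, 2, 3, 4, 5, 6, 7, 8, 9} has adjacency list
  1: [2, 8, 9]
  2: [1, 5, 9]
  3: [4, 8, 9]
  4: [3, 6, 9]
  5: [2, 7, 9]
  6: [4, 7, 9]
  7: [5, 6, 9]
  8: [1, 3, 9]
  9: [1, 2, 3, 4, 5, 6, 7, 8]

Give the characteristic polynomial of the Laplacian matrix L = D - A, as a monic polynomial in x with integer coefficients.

Each diagonal entry of L is the vertex degree and each off-diagonal entry is -1 where an edge is present, 0 otherwise; in the order [1, 2, 3, 4, 5, 6, 7, 8, 9] the diagonal is [3, 3, 3, 3, 3, 3, 3, 3, 8]. Computing det(xI - L) by cofactor expansion (or equivalently via sum-over-permutations) gives x^9 - 32x^8 + 428x^7 - 3136x^6 + 13786x^5 - 37232x^4 + 60276x^3 - 53424x^2 + 19845x. Since p(0) = det(-L) = 0, x divides p(x). There is one zero in the spectrum, matching the 1 component. By the matrix-tree theorem the graph has (1/9) * product of the nonzero eigenvalues = 2205 spanning trees.

x^9 - 32x^8 + 428x^7 - 3136x^6 + 13786x^5 - 37232x^4 + 60276x^3 - 53424x^2 + 19845x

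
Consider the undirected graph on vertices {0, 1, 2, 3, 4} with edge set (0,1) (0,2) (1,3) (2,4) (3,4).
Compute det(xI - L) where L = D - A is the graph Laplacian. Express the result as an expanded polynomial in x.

x^5 - 10x^4 + 35x^3 - 50x^2 + 25x

Reading degrees in the order [0, 1, 2, 3, 4] gives [2, 2, 2, 2, 2]; set D = diag(2, 2, 2, 2, 2) and form L = D - A. Computing det(xI - L) by cofactor expansion (or equivalently via sum-over-permutations) gives x^5 - 10x^4 + 35x^3 - 50x^2 + 25x. The constant term is 0 because L is singular (the all-ones vector lies in its kernel).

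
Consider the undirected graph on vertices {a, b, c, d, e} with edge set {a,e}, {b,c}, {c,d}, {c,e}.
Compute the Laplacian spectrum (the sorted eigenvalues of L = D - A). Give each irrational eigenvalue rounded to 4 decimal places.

Each diagonal entry of L is the vertex degree and each off-diagonal entry is -1 where an edge is present, 0 otherwise; in the order [a, b, c, d, e] the diagonal is [1, 1, 3, 1, 2]. The multiplicity of 0 as a Laplacian eigenvalue equals the number of connected components. The largest eigenvalue, 4.1701, is at most the vertex count 5. The eigenvalues sum to 8, which equals trace(L) = 2|E|.

[0, 0.5188, 1, 2.3111, 4.1701]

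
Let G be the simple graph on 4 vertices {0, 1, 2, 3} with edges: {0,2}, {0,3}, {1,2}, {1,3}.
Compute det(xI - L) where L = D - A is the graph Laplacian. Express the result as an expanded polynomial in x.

Each diagonal entry of L is the vertex degree and each off-diagonal entry is -1 where an edge is present, 0 otherwise; in the order [0, 1, 2, 3] the diagonal is [2, 2, 2, 2]. Computing det(xI - L) by cofactor expansion (or equivalently via sum-over-permutations) gives x^4 - 8x^3 + 20x^2 - 16x. Since p(0) = det(-L) = 0, x divides p(x). By the matrix-tree theorem the graph has (1/4) * product of the nonzero eigenvalues = 4 spanning trees. The largest eigenvalue, 4, is at most the vertex count 4.

x^4 - 8x^3 + 20x^2 - 16x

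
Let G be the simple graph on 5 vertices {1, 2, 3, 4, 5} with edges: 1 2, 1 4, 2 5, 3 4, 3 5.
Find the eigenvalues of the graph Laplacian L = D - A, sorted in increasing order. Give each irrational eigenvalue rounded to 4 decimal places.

[0, 1.3820, 1.3820, 3.6180, 3.6180]

Each diagonal entry of L is the vertex degree and each off-diagonal entry is -1 where an edge is present, 0 otherwise; in the order [1, 2, 3, 4, 5] the diagonal is [2, 2, 2, 2, 2]. Since every row of L sums to 0, the all-ones vector is in the kernel and 0 is an eigenvalue. The largest eigenvalue, 3.6180, is at most the vertex count 5. There is one zero in the spectrum, matching the 1 component.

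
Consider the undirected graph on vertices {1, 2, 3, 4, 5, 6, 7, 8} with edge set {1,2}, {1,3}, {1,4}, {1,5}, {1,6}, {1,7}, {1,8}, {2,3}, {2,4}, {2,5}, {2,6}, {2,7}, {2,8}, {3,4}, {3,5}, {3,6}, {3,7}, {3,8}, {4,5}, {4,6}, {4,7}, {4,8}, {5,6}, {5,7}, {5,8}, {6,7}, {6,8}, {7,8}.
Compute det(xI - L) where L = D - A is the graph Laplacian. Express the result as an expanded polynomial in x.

x^8 - 56x^7 + 1344x^6 - 17920x^5 + 143360x^4 - 688128x^3 + 1835008x^2 - 2097152x

Each diagonal entry of L is the vertex degree and each off-diagonal entry is -1 where an edge is present, 0 otherwise; in the order [1, 2, 3, 4, 5, 6, 7, 8] the diagonal is [7, 7, 7, 7, 7, 7, 7, 7]. L has integer entries, so p(x) = det(xI - L) has integer coefficients. Expanding the determinant yields x^8 - 56x^7 + 1344x^6 - 17920x^5 + 143360x^4 - 688128x^3 + 1835008x^2 - 2097152x. The constant term is 0 because L is singular (the all-ones vector lies in its kernel). By the matrix-tree theorem the graph has (1/8) * product of the nonzero eigenvalues = 262144 spanning trees. There is one zero in the spectrum, matching the 1 component.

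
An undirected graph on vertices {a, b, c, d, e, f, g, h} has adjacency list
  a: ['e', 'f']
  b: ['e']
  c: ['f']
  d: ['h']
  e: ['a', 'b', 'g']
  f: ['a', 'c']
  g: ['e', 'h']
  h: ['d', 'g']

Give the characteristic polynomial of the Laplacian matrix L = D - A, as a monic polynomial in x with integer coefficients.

Reading degrees in the order [a, b, c, d, e, f, g, h] gives [2, 1, 1, 1, 3, 2, 2, 2]; set D = diag(2, 1, 1, 1, 3, 2, 2, 2) and form L = D - A. L has integer entries, so p(x) = det(xI - L) has integer coefficients. Expanding the determinant yields x^8 - 14x^7 + 77x^6 - 212x^5 + 308x^4 - 228x^3 + 75x^2 - 8x. The coefficient of x^7 equals -trace(L) = -14, matching the sum of degrees. There is one zero in the spectrum, matching the 1 component.

x^8 - 14x^7 + 77x^6 - 212x^5 + 308x^4 - 228x^3 + 75x^2 - 8x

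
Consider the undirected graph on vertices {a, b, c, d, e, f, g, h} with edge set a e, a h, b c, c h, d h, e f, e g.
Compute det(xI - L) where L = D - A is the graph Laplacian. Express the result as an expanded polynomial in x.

x^8 - 14x^7 + 76x^6 - 204x^5 + 288x^4 - 210x^3 + 71x^2 - 8x

With the vertex order [a, b, c, d, e, f, g, h], the degrees are [2, 1, 2, 1, 3, 1, 1, 3], giving D = diag(2, 1, 2, 1, 3, 1, 1, 3) and L = D - A. L has integer entries, so p(x) = det(xI - L) has integer coefficients. Expanding the determinant yields x^8 - 14x^7 + 76x^6 - 204x^5 + 288x^4 - 210x^3 + 71x^2 - 8x. Since p(0) = det(-L) = 0, x divides p(x). The largest eigenvalue, 4.4763, is at most the vertex count 8.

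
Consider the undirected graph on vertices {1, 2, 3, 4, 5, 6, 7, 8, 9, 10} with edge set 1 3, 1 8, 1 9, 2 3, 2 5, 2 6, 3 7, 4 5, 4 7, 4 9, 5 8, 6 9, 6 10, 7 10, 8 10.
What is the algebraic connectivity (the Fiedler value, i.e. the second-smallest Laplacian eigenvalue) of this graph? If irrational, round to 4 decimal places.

With the vertex order [1, 2, 3, 4, 5, 6, 7, 8, 9, 10], the degrees are [3, 3, 3, 3, 3, 3, 3, 3, 3, 3], giving D = diag(3, 3, 3, 3, 3, 3, 3, 3, 3, 3) and L = D - A. Computing the eigenvalues of L and sorting gives [0, 2, 2, 2, 2, 2, 5, 5, 5, 5]. The Fiedler value lambda_2 = 2 is strictly positive, so the graph is connected.

2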